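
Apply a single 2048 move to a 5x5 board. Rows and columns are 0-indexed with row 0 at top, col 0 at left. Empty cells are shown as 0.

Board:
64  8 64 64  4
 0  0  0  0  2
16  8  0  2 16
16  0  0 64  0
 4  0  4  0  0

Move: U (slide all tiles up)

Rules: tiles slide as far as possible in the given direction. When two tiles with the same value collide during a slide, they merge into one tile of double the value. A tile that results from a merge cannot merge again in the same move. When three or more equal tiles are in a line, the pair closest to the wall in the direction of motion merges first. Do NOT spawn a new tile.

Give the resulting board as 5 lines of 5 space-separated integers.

Answer: 64 16 64 64  4
32  0  4  2  2
 4  0  0 64 16
 0  0  0  0  0
 0  0  0  0  0

Derivation:
Slide up:
col 0: [64, 0, 16, 16, 4] -> [64, 32, 4, 0, 0]
col 1: [8, 0, 8, 0, 0] -> [16, 0, 0, 0, 0]
col 2: [64, 0, 0, 0, 4] -> [64, 4, 0, 0, 0]
col 3: [64, 0, 2, 64, 0] -> [64, 2, 64, 0, 0]
col 4: [4, 2, 16, 0, 0] -> [4, 2, 16, 0, 0]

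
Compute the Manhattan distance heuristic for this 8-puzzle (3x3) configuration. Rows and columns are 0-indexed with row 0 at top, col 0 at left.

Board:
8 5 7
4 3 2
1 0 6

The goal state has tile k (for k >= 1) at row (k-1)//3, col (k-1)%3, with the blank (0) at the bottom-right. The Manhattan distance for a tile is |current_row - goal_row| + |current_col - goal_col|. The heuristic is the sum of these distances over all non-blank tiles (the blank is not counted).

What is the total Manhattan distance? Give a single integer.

Tile 8: at (0,0), goal (2,1), distance |0-2|+|0-1| = 3
Tile 5: at (0,1), goal (1,1), distance |0-1|+|1-1| = 1
Tile 7: at (0,2), goal (2,0), distance |0-2|+|2-0| = 4
Tile 4: at (1,0), goal (1,0), distance |1-1|+|0-0| = 0
Tile 3: at (1,1), goal (0,2), distance |1-0|+|1-2| = 2
Tile 2: at (1,2), goal (0,1), distance |1-0|+|2-1| = 2
Tile 1: at (2,0), goal (0,0), distance |2-0|+|0-0| = 2
Tile 6: at (2,2), goal (1,2), distance |2-1|+|2-2| = 1
Sum: 3 + 1 + 4 + 0 + 2 + 2 + 2 + 1 = 15

Answer: 15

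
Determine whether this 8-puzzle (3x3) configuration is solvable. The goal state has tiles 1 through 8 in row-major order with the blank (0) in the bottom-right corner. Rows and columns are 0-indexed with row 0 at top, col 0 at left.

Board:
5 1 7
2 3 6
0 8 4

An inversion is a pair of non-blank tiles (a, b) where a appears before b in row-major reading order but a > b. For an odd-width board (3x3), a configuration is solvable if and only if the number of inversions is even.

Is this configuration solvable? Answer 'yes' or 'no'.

Inversions (pairs i<j in row-major order where tile[i] > tile[j] > 0): 10
10 is even, so the puzzle is solvable.

Answer: yes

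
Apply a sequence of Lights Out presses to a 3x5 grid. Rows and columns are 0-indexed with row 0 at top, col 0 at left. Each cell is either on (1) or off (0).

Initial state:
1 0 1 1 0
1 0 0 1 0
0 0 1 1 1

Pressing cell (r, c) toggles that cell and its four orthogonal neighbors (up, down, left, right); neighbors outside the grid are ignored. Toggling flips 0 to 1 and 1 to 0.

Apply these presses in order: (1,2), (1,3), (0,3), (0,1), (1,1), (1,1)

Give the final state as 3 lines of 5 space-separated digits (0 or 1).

Answer: 0 1 0 1 1
1 0 0 0 1
0 0 0 0 1

Derivation:
After press 1 at (1,2):
1 0 0 1 0
1 1 1 0 0
0 0 0 1 1

After press 2 at (1,3):
1 0 0 0 0
1 1 0 1 1
0 0 0 0 1

After press 3 at (0,3):
1 0 1 1 1
1 1 0 0 1
0 0 0 0 1

After press 4 at (0,1):
0 1 0 1 1
1 0 0 0 1
0 0 0 0 1

After press 5 at (1,1):
0 0 0 1 1
0 1 1 0 1
0 1 0 0 1

After press 6 at (1,1):
0 1 0 1 1
1 0 0 0 1
0 0 0 0 1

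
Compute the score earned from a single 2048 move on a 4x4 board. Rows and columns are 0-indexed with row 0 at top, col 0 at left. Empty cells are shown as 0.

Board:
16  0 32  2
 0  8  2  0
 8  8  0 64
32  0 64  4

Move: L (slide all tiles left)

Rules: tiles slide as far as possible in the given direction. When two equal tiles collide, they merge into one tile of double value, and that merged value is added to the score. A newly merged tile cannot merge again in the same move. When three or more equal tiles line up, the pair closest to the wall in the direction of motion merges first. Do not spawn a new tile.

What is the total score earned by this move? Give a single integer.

Answer: 16

Derivation:
Slide left:
row 0: [16, 0, 32, 2] -> [16, 32, 2, 0]  score +0 (running 0)
row 1: [0, 8, 2, 0] -> [8, 2, 0, 0]  score +0 (running 0)
row 2: [8, 8, 0, 64] -> [16, 64, 0, 0]  score +16 (running 16)
row 3: [32, 0, 64, 4] -> [32, 64, 4, 0]  score +0 (running 16)
Board after move:
16 32  2  0
 8  2  0  0
16 64  0  0
32 64  4  0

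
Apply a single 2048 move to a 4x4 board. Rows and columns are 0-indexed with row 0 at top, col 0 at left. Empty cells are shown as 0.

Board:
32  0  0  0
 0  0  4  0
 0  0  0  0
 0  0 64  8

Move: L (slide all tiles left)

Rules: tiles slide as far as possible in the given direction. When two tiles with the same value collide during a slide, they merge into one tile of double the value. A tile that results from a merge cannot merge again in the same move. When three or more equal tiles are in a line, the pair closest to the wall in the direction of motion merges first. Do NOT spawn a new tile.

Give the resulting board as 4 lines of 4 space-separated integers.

Slide left:
row 0: [32, 0, 0, 0] -> [32, 0, 0, 0]
row 1: [0, 0, 4, 0] -> [4, 0, 0, 0]
row 2: [0, 0, 0, 0] -> [0, 0, 0, 0]
row 3: [0, 0, 64, 8] -> [64, 8, 0, 0]

Answer: 32  0  0  0
 4  0  0  0
 0  0  0  0
64  8  0  0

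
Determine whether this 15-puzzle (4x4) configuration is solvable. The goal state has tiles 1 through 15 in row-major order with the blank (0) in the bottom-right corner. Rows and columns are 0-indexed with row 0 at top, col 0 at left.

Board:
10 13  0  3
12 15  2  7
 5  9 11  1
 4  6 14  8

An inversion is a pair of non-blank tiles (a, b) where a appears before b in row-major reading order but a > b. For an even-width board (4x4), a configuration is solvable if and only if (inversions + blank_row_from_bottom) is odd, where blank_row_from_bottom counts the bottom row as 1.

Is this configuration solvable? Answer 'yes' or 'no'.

Inversions: 57
Blank is in row 0 (0-indexed from top), which is row 4 counting from the bottom (bottom = 1).
57 + 4 = 61, which is odd, so the puzzle is solvable.

Answer: yes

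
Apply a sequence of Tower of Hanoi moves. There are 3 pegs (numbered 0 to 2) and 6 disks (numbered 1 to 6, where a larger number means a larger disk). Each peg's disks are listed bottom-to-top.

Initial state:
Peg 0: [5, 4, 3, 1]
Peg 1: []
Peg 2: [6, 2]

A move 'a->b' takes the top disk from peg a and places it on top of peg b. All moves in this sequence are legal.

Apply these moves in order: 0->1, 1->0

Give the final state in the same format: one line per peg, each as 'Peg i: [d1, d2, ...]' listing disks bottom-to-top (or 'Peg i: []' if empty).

Answer: Peg 0: [5, 4, 3, 1]
Peg 1: []
Peg 2: [6, 2]

Derivation:
After move 1 (0->1):
Peg 0: [5, 4, 3]
Peg 1: [1]
Peg 2: [6, 2]

After move 2 (1->0):
Peg 0: [5, 4, 3, 1]
Peg 1: []
Peg 2: [6, 2]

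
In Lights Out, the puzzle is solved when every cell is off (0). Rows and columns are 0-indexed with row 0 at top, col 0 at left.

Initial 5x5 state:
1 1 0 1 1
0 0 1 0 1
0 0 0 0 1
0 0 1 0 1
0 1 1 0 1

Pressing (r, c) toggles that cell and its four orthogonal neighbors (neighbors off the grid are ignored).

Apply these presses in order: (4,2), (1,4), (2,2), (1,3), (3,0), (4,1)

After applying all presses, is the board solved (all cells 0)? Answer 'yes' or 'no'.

After press 1 at (4,2):
1 1 0 1 1
0 0 1 0 1
0 0 0 0 1
0 0 0 0 1
0 0 0 1 1

After press 2 at (1,4):
1 1 0 1 0
0 0 1 1 0
0 0 0 0 0
0 0 0 0 1
0 0 0 1 1

After press 3 at (2,2):
1 1 0 1 0
0 0 0 1 0
0 1 1 1 0
0 0 1 0 1
0 0 0 1 1

After press 4 at (1,3):
1 1 0 0 0
0 0 1 0 1
0 1 1 0 0
0 0 1 0 1
0 0 0 1 1

After press 5 at (3,0):
1 1 0 0 0
0 0 1 0 1
1 1 1 0 0
1 1 1 0 1
1 0 0 1 1

After press 6 at (4,1):
1 1 0 0 0
0 0 1 0 1
1 1 1 0 0
1 0 1 0 1
0 1 1 1 1

Lights still on: 14

Answer: no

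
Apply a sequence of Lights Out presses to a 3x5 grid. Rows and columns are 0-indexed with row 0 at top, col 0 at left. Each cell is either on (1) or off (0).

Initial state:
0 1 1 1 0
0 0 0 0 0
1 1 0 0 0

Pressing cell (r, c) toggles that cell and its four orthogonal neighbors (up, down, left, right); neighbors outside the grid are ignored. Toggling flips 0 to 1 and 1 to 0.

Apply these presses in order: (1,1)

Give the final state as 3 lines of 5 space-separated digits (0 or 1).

After press 1 at (1,1):
0 0 1 1 0
1 1 1 0 0
1 0 0 0 0

Answer: 0 0 1 1 0
1 1 1 0 0
1 0 0 0 0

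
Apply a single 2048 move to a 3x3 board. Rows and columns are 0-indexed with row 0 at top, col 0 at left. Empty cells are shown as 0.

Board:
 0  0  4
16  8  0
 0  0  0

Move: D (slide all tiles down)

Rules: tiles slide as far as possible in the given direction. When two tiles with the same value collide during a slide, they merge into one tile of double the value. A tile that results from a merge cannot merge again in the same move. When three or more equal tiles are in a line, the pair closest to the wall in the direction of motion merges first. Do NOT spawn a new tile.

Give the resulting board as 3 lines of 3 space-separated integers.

Answer:  0  0  0
 0  0  0
16  8  4

Derivation:
Slide down:
col 0: [0, 16, 0] -> [0, 0, 16]
col 1: [0, 8, 0] -> [0, 0, 8]
col 2: [4, 0, 0] -> [0, 0, 4]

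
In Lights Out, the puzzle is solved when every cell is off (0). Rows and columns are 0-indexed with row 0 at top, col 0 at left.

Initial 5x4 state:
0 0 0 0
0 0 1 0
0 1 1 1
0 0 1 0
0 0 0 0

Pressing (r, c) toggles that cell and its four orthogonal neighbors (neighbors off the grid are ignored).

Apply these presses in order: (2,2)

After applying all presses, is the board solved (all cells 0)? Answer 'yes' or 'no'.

After press 1 at (2,2):
0 0 0 0
0 0 0 0
0 0 0 0
0 0 0 0
0 0 0 0

Lights still on: 0

Answer: yes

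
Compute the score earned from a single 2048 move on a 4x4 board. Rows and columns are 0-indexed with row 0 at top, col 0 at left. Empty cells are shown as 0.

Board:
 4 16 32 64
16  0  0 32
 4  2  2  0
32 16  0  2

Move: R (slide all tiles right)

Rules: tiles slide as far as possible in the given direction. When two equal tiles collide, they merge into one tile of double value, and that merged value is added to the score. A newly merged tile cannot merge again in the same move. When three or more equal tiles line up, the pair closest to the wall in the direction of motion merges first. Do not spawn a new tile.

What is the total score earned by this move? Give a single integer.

Answer: 4

Derivation:
Slide right:
row 0: [4, 16, 32, 64] -> [4, 16, 32, 64]  score +0 (running 0)
row 1: [16, 0, 0, 32] -> [0, 0, 16, 32]  score +0 (running 0)
row 2: [4, 2, 2, 0] -> [0, 0, 4, 4]  score +4 (running 4)
row 3: [32, 16, 0, 2] -> [0, 32, 16, 2]  score +0 (running 4)
Board after move:
 4 16 32 64
 0  0 16 32
 0  0  4  4
 0 32 16  2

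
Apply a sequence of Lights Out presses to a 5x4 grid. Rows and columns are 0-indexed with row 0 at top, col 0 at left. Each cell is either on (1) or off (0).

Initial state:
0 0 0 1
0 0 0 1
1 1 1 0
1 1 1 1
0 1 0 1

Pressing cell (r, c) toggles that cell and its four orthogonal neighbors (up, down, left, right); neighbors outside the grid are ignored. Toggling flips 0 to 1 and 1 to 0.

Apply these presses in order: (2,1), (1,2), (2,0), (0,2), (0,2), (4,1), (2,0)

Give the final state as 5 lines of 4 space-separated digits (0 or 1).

After press 1 at (2,1):
0 0 0 1
0 1 0 1
0 0 0 0
1 0 1 1
0 1 0 1

After press 2 at (1,2):
0 0 1 1
0 0 1 0
0 0 1 0
1 0 1 1
0 1 0 1

After press 3 at (2,0):
0 0 1 1
1 0 1 0
1 1 1 0
0 0 1 1
0 1 0 1

After press 4 at (0,2):
0 1 0 0
1 0 0 0
1 1 1 0
0 0 1 1
0 1 0 1

After press 5 at (0,2):
0 0 1 1
1 0 1 0
1 1 1 0
0 0 1 1
0 1 0 1

After press 6 at (4,1):
0 0 1 1
1 0 1 0
1 1 1 0
0 1 1 1
1 0 1 1

After press 7 at (2,0):
0 0 1 1
0 0 1 0
0 0 1 0
1 1 1 1
1 0 1 1

Answer: 0 0 1 1
0 0 1 0
0 0 1 0
1 1 1 1
1 0 1 1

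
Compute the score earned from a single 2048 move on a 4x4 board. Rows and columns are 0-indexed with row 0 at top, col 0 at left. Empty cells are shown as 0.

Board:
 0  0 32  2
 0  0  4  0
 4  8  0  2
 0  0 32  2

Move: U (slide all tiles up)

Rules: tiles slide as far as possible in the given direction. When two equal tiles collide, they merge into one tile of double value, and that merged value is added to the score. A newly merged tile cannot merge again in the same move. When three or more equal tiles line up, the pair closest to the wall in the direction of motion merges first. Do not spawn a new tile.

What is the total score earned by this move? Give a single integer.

Answer: 4

Derivation:
Slide up:
col 0: [0, 0, 4, 0] -> [4, 0, 0, 0]  score +0 (running 0)
col 1: [0, 0, 8, 0] -> [8, 0, 0, 0]  score +0 (running 0)
col 2: [32, 4, 0, 32] -> [32, 4, 32, 0]  score +0 (running 0)
col 3: [2, 0, 2, 2] -> [4, 2, 0, 0]  score +4 (running 4)
Board after move:
 4  8 32  4
 0  0  4  2
 0  0 32  0
 0  0  0  0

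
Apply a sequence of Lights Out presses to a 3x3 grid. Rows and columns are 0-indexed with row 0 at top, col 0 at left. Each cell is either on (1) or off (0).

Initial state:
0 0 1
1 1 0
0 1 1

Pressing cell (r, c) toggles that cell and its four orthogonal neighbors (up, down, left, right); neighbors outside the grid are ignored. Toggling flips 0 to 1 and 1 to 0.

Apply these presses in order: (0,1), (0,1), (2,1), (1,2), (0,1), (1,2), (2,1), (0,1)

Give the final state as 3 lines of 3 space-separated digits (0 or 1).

After press 1 at (0,1):
1 1 0
1 0 0
0 1 1

After press 2 at (0,1):
0 0 1
1 1 0
0 1 1

After press 3 at (2,1):
0 0 1
1 0 0
1 0 0

After press 4 at (1,2):
0 0 0
1 1 1
1 0 1

After press 5 at (0,1):
1 1 1
1 0 1
1 0 1

After press 6 at (1,2):
1 1 0
1 1 0
1 0 0

After press 7 at (2,1):
1 1 0
1 0 0
0 1 1

After press 8 at (0,1):
0 0 1
1 1 0
0 1 1

Answer: 0 0 1
1 1 0
0 1 1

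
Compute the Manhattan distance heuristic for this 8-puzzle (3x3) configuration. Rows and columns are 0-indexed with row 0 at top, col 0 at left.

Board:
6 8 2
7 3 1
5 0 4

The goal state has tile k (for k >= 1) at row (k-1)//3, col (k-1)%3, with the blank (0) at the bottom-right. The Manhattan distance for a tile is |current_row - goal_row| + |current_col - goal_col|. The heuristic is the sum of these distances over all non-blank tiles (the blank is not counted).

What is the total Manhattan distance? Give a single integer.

Tile 6: (0,0)->(1,2) = 3
Tile 8: (0,1)->(2,1) = 2
Tile 2: (0,2)->(0,1) = 1
Tile 7: (1,0)->(2,0) = 1
Tile 3: (1,1)->(0,2) = 2
Tile 1: (1,2)->(0,0) = 3
Tile 5: (2,0)->(1,1) = 2
Tile 4: (2,2)->(1,0) = 3
Sum: 3 + 2 + 1 + 1 + 2 + 3 + 2 + 3 = 17

Answer: 17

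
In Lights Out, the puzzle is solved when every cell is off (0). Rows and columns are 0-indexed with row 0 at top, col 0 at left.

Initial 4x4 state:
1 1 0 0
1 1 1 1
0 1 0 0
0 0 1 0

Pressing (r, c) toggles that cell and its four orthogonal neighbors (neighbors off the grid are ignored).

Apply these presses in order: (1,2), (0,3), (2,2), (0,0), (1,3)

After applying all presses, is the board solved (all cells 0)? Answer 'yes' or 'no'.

After press 1 at (1,2):
1 1 1 0
1 0 0 0
0 1 1 0
0 0 1 0

After press 2 at (0,3):
1 1 0 1
1 0 0 1
0 1 1 0
0 0 1 0

After press 3 at (2,2):
1 1 0 1
1 0 1 1
0 0 0 1
0 0 0 0

After press 4 at (0,0):
0 0 0 1
0 0 1 1
0 0 0 1
0 0 0 0

After press 5 at (1,3):
0 0 0 0
0 0 0 0
0 0 0 0
0 0 0 0

Lights still on: 0

Answer: yes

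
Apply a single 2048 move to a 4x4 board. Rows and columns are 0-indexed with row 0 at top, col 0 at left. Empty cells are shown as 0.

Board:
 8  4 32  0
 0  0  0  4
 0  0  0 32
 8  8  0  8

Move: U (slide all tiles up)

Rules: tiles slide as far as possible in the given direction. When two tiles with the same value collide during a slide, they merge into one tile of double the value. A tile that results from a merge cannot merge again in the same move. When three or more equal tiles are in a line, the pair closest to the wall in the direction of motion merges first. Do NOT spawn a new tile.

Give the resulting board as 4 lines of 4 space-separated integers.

Answer: 16  4 32  4
 0  8  0 32
 0  0  0  8
 0  0  0  0

Derivation:
Slide up:
col 0: [8, 0, 0, 8] -> [16, 0, 0, 0]
col 1: [4, 0, 0, 8] -> [4, 8, 0, 0]
col 2: [32, 0, 0, 0] -> [32, 0, 0, 0]
col 3: [0, 4, 32, 8] -> [4, 32, 8, 0]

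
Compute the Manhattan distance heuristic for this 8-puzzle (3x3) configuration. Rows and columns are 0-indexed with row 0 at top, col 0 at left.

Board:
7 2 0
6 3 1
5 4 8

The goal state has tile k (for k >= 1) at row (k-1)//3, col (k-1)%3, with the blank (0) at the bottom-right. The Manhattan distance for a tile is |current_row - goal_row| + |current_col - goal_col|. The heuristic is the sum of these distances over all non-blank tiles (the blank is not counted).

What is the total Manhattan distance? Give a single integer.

Tile 7: (0,0)->(2,0) = 2
Tile 2: (0,1)->(0,1) = 0
Tile 6: (1,0)->(1,2) = 2
Tile 3: (1,1)->(0,2) = 2
Tile 1: (1,2)->(0,0) = 3
Tile 5: (2,0)->(1,1) = 2
Tile 4: (2,1)->(1,0) = 2
Tile 8: (2,2)->(2,1) = 1
Sum: 2 + 0 + 2 + 2 + 3 + 2 + 2 + 1 = 14

Answer: 14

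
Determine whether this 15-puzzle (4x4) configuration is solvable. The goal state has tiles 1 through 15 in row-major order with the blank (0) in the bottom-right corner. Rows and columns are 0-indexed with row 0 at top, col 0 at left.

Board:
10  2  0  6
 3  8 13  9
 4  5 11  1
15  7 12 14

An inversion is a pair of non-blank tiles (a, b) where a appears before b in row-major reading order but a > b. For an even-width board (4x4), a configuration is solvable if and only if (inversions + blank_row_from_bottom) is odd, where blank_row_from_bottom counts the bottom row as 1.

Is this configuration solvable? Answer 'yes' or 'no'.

Inversions: 37
Blank is in row 0 (0-indexed from top), which is row 4 counting from the bottom (bottom = 1).
37 + 4 = 41, which is odd, so the puzzle is solvable.

Answer: yes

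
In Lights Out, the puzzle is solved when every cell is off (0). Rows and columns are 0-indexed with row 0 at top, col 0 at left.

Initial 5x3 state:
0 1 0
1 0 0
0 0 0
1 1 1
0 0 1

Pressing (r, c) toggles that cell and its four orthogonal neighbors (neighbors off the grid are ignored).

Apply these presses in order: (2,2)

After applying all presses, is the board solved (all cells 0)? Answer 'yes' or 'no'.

Answer: no

Derivation:
After press 1 at (2,2):
0 1 0
1 0 1
0 1 1
1 1 0
0 0 1

Lights still on: 8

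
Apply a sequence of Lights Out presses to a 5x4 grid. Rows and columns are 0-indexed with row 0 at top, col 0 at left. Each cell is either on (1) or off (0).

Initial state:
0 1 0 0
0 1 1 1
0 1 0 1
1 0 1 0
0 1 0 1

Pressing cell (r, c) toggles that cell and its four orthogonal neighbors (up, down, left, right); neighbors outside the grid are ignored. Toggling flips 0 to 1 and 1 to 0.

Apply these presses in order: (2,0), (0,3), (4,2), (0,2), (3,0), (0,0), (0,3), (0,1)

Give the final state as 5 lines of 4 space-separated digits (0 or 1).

After press 1 at (2,0):
0 1 0 0
1 1 1 1
1 0 0 1
0 0 1 0
0 1 0 1

After press 2 at (0,3):
0 1 1 1
1 1 1 0
1 0 0 1
0 0 1 0
0 1 0 1

After press 3 at (4,2):
0 1 1 1
1 1 1 0
1 0 0 1
0 0 0 0
0 0 1 0

After press 4 at (0,2):
0 0 0 0
1 1 0 0
1 0 0 1
0 0 0 0
0 0 1 0

After press 5 at (3,0):
0 0 0 0
1 1 0 0
0 0 0 1
1 1 0 0
1 0 1 0

After press 6 at (0,0):
1 1 0 0
0 1 0 0
0 0 0 1
1 1 0 0
1 0 1 0

After press 7 at (0,3):
1 1 1 1
0 1 0 1
0 0 0 1
1 1 0 0
1 0 1 0

After press 8 at (0,1):
0 0 0 1
0 0 0 1
0 0 0 1
1 1 0 0
1 0 1 0

Answer: 0 0 0 1
0 0 0 1
0 0 0 1
1 1 0 0
1 0 1 0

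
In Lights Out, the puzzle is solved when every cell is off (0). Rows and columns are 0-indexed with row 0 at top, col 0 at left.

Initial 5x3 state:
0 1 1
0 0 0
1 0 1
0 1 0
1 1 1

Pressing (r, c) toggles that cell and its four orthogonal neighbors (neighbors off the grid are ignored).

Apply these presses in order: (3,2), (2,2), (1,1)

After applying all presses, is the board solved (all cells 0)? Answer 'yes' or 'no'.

After press 1 at (3,2):
0 1 1
0 0 0
1 0 0
0 0 1
1 1 0

After press 2 at (2,2):
0 1 1
0 0 1
1 1 1
0 0 0
1 1 0

After press 3 at (1,1):
0 0 1
1 1 0
1 0 1
0 0 0
1 1 0

Lights still on: 7

Answer: no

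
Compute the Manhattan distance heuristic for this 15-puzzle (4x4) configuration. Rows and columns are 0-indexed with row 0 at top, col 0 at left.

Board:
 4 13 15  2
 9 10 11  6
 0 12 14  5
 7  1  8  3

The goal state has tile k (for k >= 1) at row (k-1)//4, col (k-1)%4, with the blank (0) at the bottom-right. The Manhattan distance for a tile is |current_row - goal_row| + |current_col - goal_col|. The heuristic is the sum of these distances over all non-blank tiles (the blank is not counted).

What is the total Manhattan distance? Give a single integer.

Tile 4: (0,0)->(0,3) = 3
Tile 13: (0,1)->(3,0) = 4
Tile 15: (0,2)->(3,2) = 3
Tile 2: (0,3)->(0,1) = 2
Tile 9: (1,0)->(2,0) = 1
Tile 10: (1,1)->(2,1) = 1
Tile 11: (1,2)->(2,2) = 1
Tile 6: (1,3)->(1,1) = 2
Tile 12: (2,1)->(2,3) = 2
Tile 14: (2,2)->(3,1) = 2
Tile 5: (2,3)->(1,0) = 4
Tile 7: (3,0)->(1,2) = 4
Tile 1: (3,1)->(0,0) = 4
Tile 8: (3,2)->(1,3) = 3
Tile 3: (3,3)->(0,2) = 4
Sum: 3 + 4 + 3 + 2 + 1 + 1 + 1 + 2 + 2 + 2 + 4 + 4 + 4 + 3 + 4 = 40

Answer: 40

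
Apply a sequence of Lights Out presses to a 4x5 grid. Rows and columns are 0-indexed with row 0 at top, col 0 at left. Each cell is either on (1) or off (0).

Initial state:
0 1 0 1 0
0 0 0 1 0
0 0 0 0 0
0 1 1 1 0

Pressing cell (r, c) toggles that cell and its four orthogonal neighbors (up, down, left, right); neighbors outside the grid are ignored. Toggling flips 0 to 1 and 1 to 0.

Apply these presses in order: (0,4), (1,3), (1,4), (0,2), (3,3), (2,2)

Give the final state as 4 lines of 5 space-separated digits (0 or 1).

After press 1 at (0,4):
0 1 0 0 1
0 0 0 1 1
0 0 0 0 0
0 1 1 1 0

After press 2 at (1,3):
0 1 0 1 1
0 0 1 0 0
0 0 0 1 0
0 1 1 1 0

After press 3 at (1,4):
0 1 0 1 0
0 0 1 1 1
0 0 0 1 1
0 1 1 1 0

After press 4 at (0,2):
0 0 1 0 0
0 0 0 1 1
0 0 0 1 1
0 1 1 1 0

After press 5 at (3,3):
0 0 1 0 0
0 0 0 1 1
0 0 0 0 1
0 1 0 0 1

After press 6 at (2,2):
0 0 1 0 0
0 0 1 1 1
0 1 1 1 1
0 1 1 0 1

Answer: 0 0 1 0 0
0 0 1 1 1
0 1 1 1 1
0 1 1 0 1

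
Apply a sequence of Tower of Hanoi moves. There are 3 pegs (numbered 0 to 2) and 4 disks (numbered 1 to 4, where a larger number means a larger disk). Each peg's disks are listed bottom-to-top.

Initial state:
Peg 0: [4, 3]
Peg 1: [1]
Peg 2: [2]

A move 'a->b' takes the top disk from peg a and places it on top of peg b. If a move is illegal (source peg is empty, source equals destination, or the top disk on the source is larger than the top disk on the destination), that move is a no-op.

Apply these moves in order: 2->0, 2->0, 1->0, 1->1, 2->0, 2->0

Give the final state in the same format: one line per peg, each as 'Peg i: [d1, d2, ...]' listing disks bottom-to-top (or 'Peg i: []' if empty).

Answer: Peg 0: [4, 3, 2, 1]
Peg 1: []
Peg 2: []

Derivation:
After move 1 (2->0):
Peg 0: [4, 3, 2]
Peg 1: [1]
Peg 2: []

After move 2 (2->0):
Peg 0: [4, 3, 2]
Peg 1: [1]
Peg 2: []

After move 3 (1->0):
Peg 0: [4, 3, 2, 1]
Peg 1: []
Peg 2: []

After move 4 (1->1):
Peg 0: [4, 3, 2, 1]
Peg 1: []
Peg 2: []

After move 5 (2->0):
Peg 0: [4, 3, 2, 1]
Peg 1: []
Peg 2: []

After move 6 (2->0):
Peg 0: [4, 3, 2, 1]
Peg 1: []
Peg 2: []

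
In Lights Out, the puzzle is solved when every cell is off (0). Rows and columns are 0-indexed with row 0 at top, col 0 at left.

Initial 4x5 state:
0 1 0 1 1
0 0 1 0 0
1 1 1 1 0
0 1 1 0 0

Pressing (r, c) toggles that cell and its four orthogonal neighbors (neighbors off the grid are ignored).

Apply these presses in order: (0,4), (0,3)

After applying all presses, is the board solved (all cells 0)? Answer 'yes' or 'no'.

Answer: no

Derivation:
After press 1 at (0,4):
0 1 0 0 0
0 0 1 0 1
1 1 1 1 0
0 1 1 0 0

After press 2 at (0,3):
0 1 1 1 1
0 0 1 1 1
1 1 1 1 0
0 1 1 0 0

Lights still on: 13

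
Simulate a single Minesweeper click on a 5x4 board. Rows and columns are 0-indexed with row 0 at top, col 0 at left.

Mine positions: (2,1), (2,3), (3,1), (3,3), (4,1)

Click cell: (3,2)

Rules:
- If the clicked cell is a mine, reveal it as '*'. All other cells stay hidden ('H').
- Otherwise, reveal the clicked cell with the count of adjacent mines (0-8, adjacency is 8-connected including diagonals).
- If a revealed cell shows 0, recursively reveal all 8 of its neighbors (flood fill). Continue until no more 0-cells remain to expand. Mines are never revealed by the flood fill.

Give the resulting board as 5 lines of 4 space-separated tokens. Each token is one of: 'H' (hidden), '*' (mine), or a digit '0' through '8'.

H H H H
H H H H
H H H H
H H 5 H
H H H H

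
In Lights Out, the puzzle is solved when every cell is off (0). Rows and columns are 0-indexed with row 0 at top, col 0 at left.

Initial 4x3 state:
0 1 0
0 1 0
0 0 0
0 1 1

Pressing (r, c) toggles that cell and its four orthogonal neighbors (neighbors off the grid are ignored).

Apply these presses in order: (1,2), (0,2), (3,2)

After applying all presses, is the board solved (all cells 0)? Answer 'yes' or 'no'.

After press 1 at (1,2):
0 1 1
0 0 1
0 0 1
0 1 1

After press 2 at (0,2):
0 0 0
0 0 0
0 0 1
0 1 1

After press 3 at (3,2):
0 0 0
0 0 0
0 0 0
0 0 0

Lights still on: 0

Answer: yes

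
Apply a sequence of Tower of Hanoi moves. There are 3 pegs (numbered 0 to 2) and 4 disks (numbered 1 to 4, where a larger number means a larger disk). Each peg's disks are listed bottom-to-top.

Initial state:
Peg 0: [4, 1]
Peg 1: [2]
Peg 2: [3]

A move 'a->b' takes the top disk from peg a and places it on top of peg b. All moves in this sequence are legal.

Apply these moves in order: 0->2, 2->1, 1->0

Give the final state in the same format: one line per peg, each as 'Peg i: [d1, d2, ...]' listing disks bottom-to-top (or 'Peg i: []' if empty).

Answer: Peg 0: [4, 1]
Peg 1: [2]
Peg 2: [3]

Derivation:
After move 1 (0->2):
Peg 0: [4]
Peg 1: [2]
Peg 2: [3, 1]

After move 2 (2->1):
Peg 0: [4]
Peg 1: [2, 1]
Peg 2: [3]

After move 3 (1->0):
Peg 0: [4, 1]
Peg 1: [2]
Peg 2: [3]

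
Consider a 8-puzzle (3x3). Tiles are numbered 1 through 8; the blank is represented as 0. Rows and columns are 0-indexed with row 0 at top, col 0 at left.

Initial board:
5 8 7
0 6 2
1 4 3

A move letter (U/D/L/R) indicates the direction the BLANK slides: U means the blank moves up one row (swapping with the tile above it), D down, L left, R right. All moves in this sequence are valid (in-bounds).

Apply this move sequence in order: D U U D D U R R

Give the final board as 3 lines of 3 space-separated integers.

After move 1 (D):
5 8 7
1 6 2
0 4 3

After move 2 (U):
5 8 7
0 6 2
1 4 3

After move 3 (U):
0 8 7
5 6 2
1 4 3

After move 4 (D):
5 8 7
0 6 2
1 4 3

After move 5 (D):
5 8 7
1 6 2
0 4 3

After move 6 (U):
5 8 7
0 6 2
1 4 3

After move 7 (R):
5 8 7
6 0 2
1 4 3

After move 8 (R):
5 8 7
6 2 0
1 4 3

Answer: 5 8 7
6 2 0
1 4 3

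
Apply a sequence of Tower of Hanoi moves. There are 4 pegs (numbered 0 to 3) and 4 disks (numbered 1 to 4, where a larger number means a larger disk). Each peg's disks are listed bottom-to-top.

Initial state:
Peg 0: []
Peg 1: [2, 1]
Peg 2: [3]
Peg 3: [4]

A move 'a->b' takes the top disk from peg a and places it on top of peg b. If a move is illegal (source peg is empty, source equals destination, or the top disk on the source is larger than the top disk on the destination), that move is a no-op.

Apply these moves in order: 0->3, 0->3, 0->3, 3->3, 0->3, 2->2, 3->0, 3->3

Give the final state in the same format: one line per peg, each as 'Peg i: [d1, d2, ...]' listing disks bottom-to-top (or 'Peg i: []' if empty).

Answer: Peg 0: [4]
Peg 1: [2, 1]
Peg 2: [3]
Peg 3: []

Derivation:
After move 1 (0->3):
Peg 0: []
Peg 1: [2, 1]
Peg 2: [3]
Peg 3: [4]

After move 2 (0->3):
Peg 0: []
Peg 1: [2, 1]
Peg 2: [3]
Peg 3: [4]

After move 3 (0->3):
Peg 0: []
Peg 1: [2, 1]
Peg 2: [3]
Peg 3: [4]

After move 4 (3->3):
Peg 0: []
Peg 1: [2, 1]
Peg 2: [3]
Peg 3: [4]

After move 5 (0->3):
Peg 0: []
Peg 1: [2, 1]
Peg 2: [3]
Peg 3: [4]

After move 6 (2->2):
Peg 0: []
Peg 1: [2, 1]
Peg 2: [3]
Peg 3: [4]

After move 7 (3->0):
Peg 0: [4]
Peg 1: [2, 1]
Peg 2: [3]
Peg 3: []

After move 8 (3->3):
Peg 0: [4]
Peg 1: [2, 1]
Peg 2: [3]
Peg 3: []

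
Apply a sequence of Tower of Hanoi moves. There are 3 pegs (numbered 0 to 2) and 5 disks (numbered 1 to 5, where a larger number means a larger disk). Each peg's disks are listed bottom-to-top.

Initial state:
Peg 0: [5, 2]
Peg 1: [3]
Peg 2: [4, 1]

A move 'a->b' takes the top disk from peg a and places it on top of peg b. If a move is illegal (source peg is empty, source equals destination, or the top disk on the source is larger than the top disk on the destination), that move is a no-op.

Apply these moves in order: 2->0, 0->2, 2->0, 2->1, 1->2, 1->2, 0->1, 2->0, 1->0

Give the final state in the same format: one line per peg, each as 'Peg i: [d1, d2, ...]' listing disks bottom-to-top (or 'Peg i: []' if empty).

After move 1 (2->0):
Peg 0: [5, 2, 1]
Peg 1: [3]
Peg 2: [4]

After move 2 (0->2):
Peg 0: [5, 2]
Peg 1: [3]
Peg 2: [4, 1]

After move 3 (2->0):
Peg 0: [5, 2, 1]
Peg 1: [3]
Peg 2: [4]

After move 4 (2->1):
Peg 0: [5, 2, 1]
Peg 1: [3]
Peg 2: [4]

After move 5 (1->2):
Peg 0: [5, 2, 1]
Peg 1: []
Peg 2: [4, 3]

After move 6 (1->2):
Peg 0: [5, 2, 1]
Peg 1: []
Peg 2: [4, 3]

After move 7 (0->1):
Peg 0: [5, 2]
Peg 1: [1]
Peg 2: [4, 3]

After move 8 (2->0):
Peg 0: [5, 2]
Peg 1: [1]
Peg 2: [4, 3]

After move 9 (1->0):
Peg 0: [5, 2, 1]
Peg 1: []
Peg 2: [4, 3]

Answer: Peg 0: [5, 2, 1]
Peg 1: []
Peg 2: [4, 3]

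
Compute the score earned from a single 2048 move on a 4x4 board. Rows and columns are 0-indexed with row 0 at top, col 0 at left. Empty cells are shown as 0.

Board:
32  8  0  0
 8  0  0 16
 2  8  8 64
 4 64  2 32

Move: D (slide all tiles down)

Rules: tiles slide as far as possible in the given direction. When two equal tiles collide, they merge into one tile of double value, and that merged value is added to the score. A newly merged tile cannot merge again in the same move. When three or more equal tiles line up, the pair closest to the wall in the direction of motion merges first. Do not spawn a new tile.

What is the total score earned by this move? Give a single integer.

Slide down:
col 0: [32, 8, 2, 4] -> [32, 8, 2, 4]  score +0 (running 0)
col 1: [8, 0, 8, 64] -> [0, 0, 16, 64]  score +16 (running 16)
col 2: [0, 0, 8, 2] -> [0, 0, 8, 2]  score +0 (running 16)
col 3: [0, 16, 64, 32] -> [0, 16, 64, 32]  score +0 (running 16)
Board after move:
32  0  0  0
 8  0  0 16
 2 16  8 64
 4 64  2 32

Answer: 16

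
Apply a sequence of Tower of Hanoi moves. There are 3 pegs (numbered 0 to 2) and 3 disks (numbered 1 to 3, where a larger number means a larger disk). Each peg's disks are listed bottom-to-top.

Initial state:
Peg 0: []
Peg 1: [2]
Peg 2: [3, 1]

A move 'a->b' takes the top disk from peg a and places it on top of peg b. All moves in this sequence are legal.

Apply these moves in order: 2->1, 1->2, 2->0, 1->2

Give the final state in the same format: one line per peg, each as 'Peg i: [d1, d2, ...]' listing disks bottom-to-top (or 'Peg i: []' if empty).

Answer: Peg 0: [1]
Peg 1: []
Peg 2: [3, 2]

Derivation:
After move 1 (2->1):
Peg 0: []
Peg 1: [2, 1]
Peg 2: [3]

After move 2 (1->2):
Peg 0: []
Peg 1: [2]
Peg 2: [3, 1]

After move 3 (2->0):
Peg 0: [1]
Peg 1: [2]
Peg 2: [3]

After move 4 (1->2):
Peg 0: [1]
Peg 1: []
Peg 2: [3, 2]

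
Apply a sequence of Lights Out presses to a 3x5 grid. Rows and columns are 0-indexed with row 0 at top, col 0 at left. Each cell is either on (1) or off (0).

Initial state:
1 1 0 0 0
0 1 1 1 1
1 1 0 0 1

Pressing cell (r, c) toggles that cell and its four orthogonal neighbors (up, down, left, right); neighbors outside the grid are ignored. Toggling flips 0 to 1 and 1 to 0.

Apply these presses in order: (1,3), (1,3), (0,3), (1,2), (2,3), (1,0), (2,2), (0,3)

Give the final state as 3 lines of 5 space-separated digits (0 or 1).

Answer: 0 1 1 0 0
1 1 1 1 1
0 0 1 0 0

Derivation:
After press 1 at (1,3):
1 1 0 1 0
0 1 0 0 0
1 1 0 1 1

After press 2 at (1,3):
1 1 0 0 0
0 1 1 1 1
1 1 0 0 1

After press 3 at (0,3):
1 1 1 1 1
0 1 1 0 1
1 1 0 0 1

After press 4 at (1,2):
1 1 0 1 1
0 0 0 1 1
1 1 1 0 1

After press 5 at (2,3):
1 1 0 1 1
0 0 0 0 1
1 1 0 1 0

After press 6 at (1,0):
0 1 0 1 1
1 1 0 0 1
0 1 0 1 0

After press 7 at (2,2):
0 1 0 1 1
1 1 1 0 1
0 0 1 0 0

After press 8 at (0,3):
0 1 1 0 0
1 1 1 1 1
0 0 1 0 0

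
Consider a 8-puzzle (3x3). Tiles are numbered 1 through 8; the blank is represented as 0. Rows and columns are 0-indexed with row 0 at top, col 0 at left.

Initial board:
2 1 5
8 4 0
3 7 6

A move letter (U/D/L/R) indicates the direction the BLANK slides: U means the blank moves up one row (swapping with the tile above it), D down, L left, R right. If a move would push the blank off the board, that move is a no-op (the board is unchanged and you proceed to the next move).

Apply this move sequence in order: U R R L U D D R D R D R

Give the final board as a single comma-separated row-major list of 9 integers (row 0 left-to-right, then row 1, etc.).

After move 1 (U):
2 1 0
8 4 5
3 7 6

After move 2 (R):
2 1 0
8 4 5
3 7 6

After move 3 (R):
2 1 0
8 4 5
3 7 6

After move 4 (L):
2 0 1
8 4 5
3 7 6

After move 5 (U):
2 0 1
8 4 5
3 7 6

After move 6 (D):
2 4 1
8 0 5
3 7 6

After move 7 (D):
2 4 1
8 7 5
3 0 6

After move 8 (R):
2 4 1
8 7 5
3 6 0

After move 9 (D):
2 4 1
8 7 5
3 6 0

After move 10 (R):
2 4 1
8 7 5
3 6 0

After move 11 (D):
2 4 1
8 7 5
3 6 0

After move 12 (R):
2 4 1
8 7 5
3 6 0

Answer: 2, 4, 1, 8, 7, 5, 3, 6, 0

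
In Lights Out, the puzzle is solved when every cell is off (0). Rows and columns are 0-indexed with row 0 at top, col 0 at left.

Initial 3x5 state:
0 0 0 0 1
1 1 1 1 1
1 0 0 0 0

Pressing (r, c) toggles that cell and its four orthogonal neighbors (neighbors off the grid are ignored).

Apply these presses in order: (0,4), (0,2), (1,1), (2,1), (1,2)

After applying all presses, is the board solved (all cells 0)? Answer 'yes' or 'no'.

Answer: yes

Derivation:
After press 1 at (0,4):
0 0 0 1 0
1 1 1 1 0
1 0 0 0 0

After press 2 at (0,2):
0 1 1 0 0
1 1 0 1 0
1 0 0 0 0

After press 3 at (1,1):
0 0 1 0 0
0 0 1 1 0
1 1 0 0 0

After press 4 at (2,1):
0 0 1 0 0
0 1 1 1 0
0 0 1 0 0

After press 5 at (1,2):
0 0 0 0 0
0 0 0 0 0
0 0 0 0 0

Lights still on: 0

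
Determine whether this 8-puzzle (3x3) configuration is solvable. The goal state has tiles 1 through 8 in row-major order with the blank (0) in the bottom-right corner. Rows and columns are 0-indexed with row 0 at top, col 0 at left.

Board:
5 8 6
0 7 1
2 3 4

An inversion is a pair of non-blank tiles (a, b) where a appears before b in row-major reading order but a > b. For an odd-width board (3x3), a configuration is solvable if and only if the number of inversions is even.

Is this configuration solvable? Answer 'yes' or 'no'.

Inversions (pairs i<j in row-major order where tile[i] > tile[j] > 0): 18
18 is even, so the puzzle is solvable.

Answer: yes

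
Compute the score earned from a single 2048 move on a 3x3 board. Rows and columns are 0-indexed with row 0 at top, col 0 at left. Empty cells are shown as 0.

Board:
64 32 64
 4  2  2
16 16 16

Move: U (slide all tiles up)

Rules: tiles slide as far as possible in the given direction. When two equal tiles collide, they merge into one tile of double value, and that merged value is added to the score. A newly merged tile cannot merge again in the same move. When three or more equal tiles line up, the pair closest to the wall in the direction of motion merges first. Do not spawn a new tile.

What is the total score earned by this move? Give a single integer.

Answer: 0

Derivation:
Slide up:
col 0: [64, 4, 16] -> [64, 4, 16]  score +0 (running 0)
col 1: [32, 2, 16] -> [32, 2, 16]  score +0 (running 0)
col 2: [64, 2, 16] -> [64, 2, 16]  score +0 (running 0)
Board after move:
64 32 64
 4  2  2
16 16 16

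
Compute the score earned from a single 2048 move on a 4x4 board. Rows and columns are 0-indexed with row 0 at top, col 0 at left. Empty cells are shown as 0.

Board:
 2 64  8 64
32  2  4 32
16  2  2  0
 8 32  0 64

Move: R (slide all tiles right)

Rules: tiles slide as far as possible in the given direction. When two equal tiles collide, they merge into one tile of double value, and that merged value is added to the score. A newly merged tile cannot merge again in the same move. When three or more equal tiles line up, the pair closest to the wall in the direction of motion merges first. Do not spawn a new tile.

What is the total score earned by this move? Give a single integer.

Answer: 4

Derivation:
Slide right:
row 0: [2, 64, 8, 64] -> [2, 64, 8, 64]  score +0 (running 0)
row 1: [32, 2, 4, 32] -> [32, 2, 4, 32]  score +0 (running 0)
row 2: [16, 2, 2, 0] -> [0, 0, 16, 4]  score +4 (running 4)
row 3: [8, 32, 0, 64] -> [0, 8, 32, 64]  score +0 (running 4)
Board after move:
 2 64  8 64
32  2  4 32
 0  0 16  4
 0  8 32 64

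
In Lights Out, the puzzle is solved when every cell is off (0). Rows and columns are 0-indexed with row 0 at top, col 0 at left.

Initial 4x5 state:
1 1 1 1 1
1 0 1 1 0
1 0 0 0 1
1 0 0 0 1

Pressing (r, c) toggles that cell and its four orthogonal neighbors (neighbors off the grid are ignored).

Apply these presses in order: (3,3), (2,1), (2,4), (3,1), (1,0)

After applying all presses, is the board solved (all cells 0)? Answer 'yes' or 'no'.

After press 1 at (3,3):
1 1 1 1 1
1 0 1 1 0
1 0 0 1 1
1 0 1 1 0

After press 2 at (2,1):
1 1 1 1 1
1 1 1 1 0
0 1 1 1 1
1 1 1 1 0

After press 3 at (2,4):
1 1 1 1 1
1 1 1 1 1
0 1 1 0 0
1 1 1 1 1

After press 4 at (3,1):
1 1 1 1 1
1 1 1 1 1
0 0 1 0 0
0 0 0 1 1

After press 5 at (1,0):
0 1 1 1 1
0 0 1 1 1
1 0 1 0 0
0 0 0 1 1

Lights still on: 11

Answer: no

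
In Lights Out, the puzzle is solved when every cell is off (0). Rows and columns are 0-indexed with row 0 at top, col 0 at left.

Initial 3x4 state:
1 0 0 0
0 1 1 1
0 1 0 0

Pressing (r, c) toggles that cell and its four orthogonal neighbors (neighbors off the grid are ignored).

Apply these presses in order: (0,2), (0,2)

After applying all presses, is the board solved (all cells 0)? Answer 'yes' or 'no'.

After press 1 at (0,2):
1 1 1 1
0 1 0 1
0 1 0 0

After press 2 at (0,2):
1 0 0 0
0 1 1 1
0 1 0 0

Lights still on: 5

Answer: no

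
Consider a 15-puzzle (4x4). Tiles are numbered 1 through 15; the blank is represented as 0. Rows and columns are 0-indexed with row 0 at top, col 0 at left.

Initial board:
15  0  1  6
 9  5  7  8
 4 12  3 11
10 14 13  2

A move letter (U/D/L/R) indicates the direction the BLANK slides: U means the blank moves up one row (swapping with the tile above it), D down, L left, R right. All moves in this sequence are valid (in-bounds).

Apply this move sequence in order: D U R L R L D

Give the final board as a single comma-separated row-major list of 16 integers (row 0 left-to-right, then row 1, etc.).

Answer: 15, 5, 1, 6, 9, 0, 7, 8, 4, 12, 3, 11, 10, 14, 13, 2

Derivation:
After move 1 (D):
15  5  1  6
 9  0  7  8
 4 12  3 11
10 14 13  2

After move 2 (U):
15  0  1  6
 9  5  7  8
 4 12  3 11
10 14 13  2

After move 3 (R):
15  1  0  6
 9  5  7  8
 4 12  3 11
10 14 13  2

After move 4 (L):
15  0  1  6
 9  5  7  8
 4 12  3 11
10 14 13  2

After move 5 (R):
15  1  0  6
 9  5  7  8
 4 12  3 11
10 14 13  2

After move 6 (L):
15  0  1  6
 9  5  7  8
 4 12  3 11
10 14 13  2

After move 7 (D):
15  5  1  6
 9  0  7  8
 4 12  3 11
10 14 13  2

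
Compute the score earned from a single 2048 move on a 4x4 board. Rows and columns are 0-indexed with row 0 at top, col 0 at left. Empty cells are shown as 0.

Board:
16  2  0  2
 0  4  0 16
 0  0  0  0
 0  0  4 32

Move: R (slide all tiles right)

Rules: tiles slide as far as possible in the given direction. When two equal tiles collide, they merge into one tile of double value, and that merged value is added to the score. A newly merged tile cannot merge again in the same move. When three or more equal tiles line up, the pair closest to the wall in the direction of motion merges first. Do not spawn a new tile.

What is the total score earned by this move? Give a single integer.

Answer: 4

Derivation:
Slide right:
row 0: [16, 2, 0, 2] -> [0, 0, 16, 4]  score +4 (running 4)
row 1: [0, 4, 0, 16] -> [0, 0, 4, 16]  score +0 (running 4)
row 2: [0, 0, 0, 0] -> [0, 0, 0, 0]  score +0 (running 4)
row 3: [0, 0, 4, 32] -> [0, 0, 4, 32]  score +0 (running 4)
Board after move:
 0  0 16  4
 0  0  4 16
 0  0  0  0
 0  0  4 32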